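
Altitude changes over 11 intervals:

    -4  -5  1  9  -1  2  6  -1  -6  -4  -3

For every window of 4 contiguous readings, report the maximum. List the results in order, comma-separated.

-4 -5 1 9 → max 9
-5 1 9 -1 → max 9
1 9 -1 2 → max 9
9 -1 2 6 → max 9
-1 2 6 -1 → max 6
2 6 -1 -6 → max 6
6 -1 -6 -4 → max 6
-1 -6 -4 -3 → max -1

9, 9, 9, 9, 6, 6, 6, -1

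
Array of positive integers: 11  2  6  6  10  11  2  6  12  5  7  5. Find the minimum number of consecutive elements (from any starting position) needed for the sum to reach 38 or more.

add 11: running sum 11 < 38
add 2: running sum 13 < 38
add 6: running sum 19 < 38
add 6: running sum 25 < 38
add 10: running sum 35 < 38
end 5: [11, 2, 6, 6, 10, 11] sum 46, len 6
end 6: [11, 2, 6, 6, 10, 11, 2] sum 48, len 7
end 7: [6, 6, 10, 11, 2, 6] sum 41, len 6
end 8: [10, 11, 2, 6, 12] sum 41, len 5
end 9: [10, 11, 2, 6, 12, 5] sum 46, len 6
end 10: [11, 2, 6, 12, 5, 7] sum 43, len 6
end 11: [11, 2, 6, 12, 5, 7, 5] sum 48, len 7
Shortest qualifying length: 5.

5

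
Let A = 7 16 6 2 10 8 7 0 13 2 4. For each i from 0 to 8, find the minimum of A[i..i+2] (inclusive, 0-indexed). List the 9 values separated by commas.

Sliding a size-3 window across the 11 values:
(7, 16, 6) → min 6
(16, 6, 2) → min 2
(6, 2, 10) → min 2
(2, 10, 8) → min 2
(10, 8, 7) → min 7
(8, 7, 0) → min 0
(7, 0, 13) → min 0
(0, 13, 2) → min 0
(13, 2, 4) → min 2

6, 2, 2, 2, 7, 0, 0, 0, 2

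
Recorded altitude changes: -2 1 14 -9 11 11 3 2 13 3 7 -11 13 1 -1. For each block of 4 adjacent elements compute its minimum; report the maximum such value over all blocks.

2

Window mins for each of the 12 positions:
[-2, 1, 14, -9] → min -9
[1, 14, -9, 11] → min -9
[14, -9, 11, 11] → min -9
[-9, 11, 11, 3] → min -9
[11, 11, 3, 2] → min 2
[11, 3, 2, 13] → min 2
[3, 2, 13, 3] → min 2
[2, 13, 3, 7] → min 2
[13, 3, 7, -11] → min -11
[3, 7, -11, 13] → min -11
[7, -11, 13, 1] → min -11
[-11, 13, 1, -1] → min -11
Maximum of these is 2.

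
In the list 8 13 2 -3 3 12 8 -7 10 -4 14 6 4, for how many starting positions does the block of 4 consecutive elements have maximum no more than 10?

8 13 2 -3 → max 13
13 2 -3 3 → max 13
2 -3 3 12 → max 12
-3 3 12 8 → max 12
3 12 8 -7 → max 12
12 8 -7 10 → max 12
8 -7 10 -4 → max 10  ≤ 10 ✓
-7 10 -4 14 → max 14
10 -4 14 6 → max 14
-4 14 6 4 → max 14
1 window satisfy the condition.

1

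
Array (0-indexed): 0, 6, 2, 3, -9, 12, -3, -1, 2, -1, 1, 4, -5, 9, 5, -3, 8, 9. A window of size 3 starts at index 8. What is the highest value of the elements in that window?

Elements at indices 8..10: 2, -1, 1
max(2, -1, 1) = 2

2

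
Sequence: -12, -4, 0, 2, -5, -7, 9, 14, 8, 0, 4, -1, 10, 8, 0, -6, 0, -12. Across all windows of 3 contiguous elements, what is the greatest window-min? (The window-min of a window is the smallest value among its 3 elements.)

8

-12 -4 0 → min -12
-4 0 2 → min -4
0 2 -5 → min -5
2 -5 -7 → min -7
-5 -7 9 → min -7
-7 9 14 → min -7
9 14 8 → min 8
14 8 0 → min 0
8 0 4 → min 0
0 4 -1 → min -1
4 -1 10 → min -1
-1 10 8 → min -1
10 8 0 → min 0
8 0 -6 → min -6
0 -6 0 → min -6
-6 0 -12 → min -12
Greatest of these is 8.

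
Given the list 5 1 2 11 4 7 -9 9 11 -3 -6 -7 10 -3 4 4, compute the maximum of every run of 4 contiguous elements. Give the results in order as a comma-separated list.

11, 11, 11, 11, 9, 11, 11, 11, 11, 10, 10, 10, 10

Sliding a size-4 window across the 16 values:
[5, 1, 2, 11] → max 11
[1, 2, 11, 4] → max 11
[2, 11, 4, 7] → max 11
[11, 4, 7, -9] → max 11
[4, 7, -9, 9] → max 9
[7, -9, 9, 11] → max 11
[-9, 9, 11, -3] → max 11
[9, 11, -3, -6] → max 11
[11, -3, -6, -7] → max 11
[-3, -6, -7, 10] → max 10
[-6, -7, 10, -3] → max 10
[-7, 10, -3, 4] → max 10
[10, -3, 4, 4] → max 10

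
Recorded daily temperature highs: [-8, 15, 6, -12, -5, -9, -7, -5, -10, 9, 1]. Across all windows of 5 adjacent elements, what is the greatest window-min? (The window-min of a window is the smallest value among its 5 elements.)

[-8, 15, 6, -12, -5] → min -12
[15, 6, -12, -5, -9] → min -12
[6, -12, -5, -9, -7] → min -12
[-12, -5, -9, -7, -5] → min -12
[-5, -9, -7, -5, -10] → min -10
[-9, -7, -5, -10, 9] → min -10
[-7, -5, -10, 9, 1] → min -10
Greatest of these is -10.

-10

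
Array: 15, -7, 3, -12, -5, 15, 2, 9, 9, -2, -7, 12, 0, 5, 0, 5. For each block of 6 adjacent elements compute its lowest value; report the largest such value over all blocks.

[15, -7, 3, -12, -5, 15] → min -12
[-7, 3, -12, -5, 15, 2] → min -12
[3, -12, -5, 15, 2, 9] → min -12
[-12, -5, 15, 2, 9, 9] → min -12
[-5, 15, 2, 9, 9, -2] → min -5
[15, 2, 9, 9, -2, -7] → min -7
[2, 9, 9, -2, -7, 12] → min -7
[9, 9, -2, -7, 12, 0] → min -7
[9, -2, -7, 12, 0, 5] → min -7
[-2, -7, 12, 0, 5, 0] → min -7
[-7, 12, 0, 5, 0, 5] → min -7
Largest of these is -5.

-5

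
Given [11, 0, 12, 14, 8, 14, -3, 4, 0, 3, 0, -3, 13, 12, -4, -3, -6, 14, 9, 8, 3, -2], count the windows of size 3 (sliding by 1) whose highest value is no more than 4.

(11, 0, 12) → max 12
(0, 12, 14) → max 14
(12, 14, 8) → max 14
(14, 8, 14) → max 14
(8, 14, -3) → max 14
(14, -3, 4) → max 14
(-3, 4, 0) → max 4  ≤ 4 ✓
(4, 0, 3) → max 4  ≤ 4 ✓
(0, 3, 0) → max 3  ≤ 4 ✓
(3, 0, -3) → max 3  ≤ 4 ✓
(0, -3, 13) → max 13
(-3, 13, 12) → max 13
(13, 12, -4) → max 13
(12, -4, -3) → max 12
(-4, -3, -6) → max -3  ≤ 4 ✓
(-3, -6, 14) → max 14
(-6, 14, 9) → max 14
(14, 9, 8) → max 14
(9, 8, 3) → max 9
(8, 3, -2) → max 8
5 windows satisfy the condition.

5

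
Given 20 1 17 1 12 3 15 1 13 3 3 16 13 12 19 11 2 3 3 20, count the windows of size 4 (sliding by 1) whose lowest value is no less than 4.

2

20 1 17 1 → min 1
1 17 1 12 → min 1
17 1 12 3 → min 1
1 12 3 15 → min 1
12 3 15 1 → min 1
3 15 1 13 → min 1
15 1 13 3 → min 1
1 13 3 3 → min 1
13 3 3 16 → min 3
3 3 16 13 → min 3
3 16 13 12 → min 3
16 13 12 19 → min 12  ≥ 4 ✓
13 12 19 11 → min 11  ≥ 4 ✓
12 19 11 2 → min 2
19 11 2 3 → min 2
11 2 3 3 → min 2
2 3 3 20 → min 2
2 windows satisfy the condition.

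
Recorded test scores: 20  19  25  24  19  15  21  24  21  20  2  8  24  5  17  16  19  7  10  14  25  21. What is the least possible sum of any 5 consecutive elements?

Each size-5 window and its sum:
[20, 19, 25, 24, 19] → sum 107
[19, 25, 24, 19, 15] → sum 102
[25, 24, 19, 15, 21] → sum 104
[24, 19, 15, 21, 24] → sum 103
[19, 15, 21, 24, 21] → sum 100
[15, 21, 24, 21, 20] → sum 101
[21, 24, 21, 20, 2] → sum 88
[24, 21, 20, 2, 8] → sum 75
[21, 20, 2, 8, 24] → sum 75
[20, 2, 8, 24, 5] → sum 59
[2, 8, 24, 5, 17] → sum 56
[8, 24, 5, 17, 16] → sum 70
[24, 5, 17, 16, 19] → sum 81
[5, 17, 16, 19, 7] → sum 64
[17, 16, 19, 7, 10] → sum 69
[16, 19, 7, 10, 14] → sum 66
[19, 7, 10, 14, 25] → sum 75
[7, 10, 14, 25, 21] → sum 77
Least of these is 56.

56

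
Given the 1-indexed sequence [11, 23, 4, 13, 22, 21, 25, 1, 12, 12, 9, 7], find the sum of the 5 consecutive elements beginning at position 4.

82

Elements at indices 4..8: 13, 22, 21, 25, 1
sum(13, 22, 21, 25, 1) = 82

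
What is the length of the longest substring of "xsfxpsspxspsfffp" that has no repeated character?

[x] len 1
[x, s] len 2
[x, s, f] len 3
[s, f, x] len 3
[s, f, x, p] len 4
[f, x, p, s] len 4
[s] len 1
[s, p] len 2
[s, p, x] len 3
[p, x, s] len 3
[x, s, p] len 3
[p, s] len 2
[p, s, f] len 3
[f] len 1
[f] len 1
[f, p] len 2
Longest all-distinct length: 4.

4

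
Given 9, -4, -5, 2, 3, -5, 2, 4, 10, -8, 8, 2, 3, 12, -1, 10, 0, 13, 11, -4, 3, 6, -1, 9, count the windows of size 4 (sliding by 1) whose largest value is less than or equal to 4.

4

(9, -4, -5, 2) → max 9
(-4, -5, 2, 3) → max 3  ≤ 4 ✓
(-5, 2, 3, -5) → max 3  ≤ 4 ✓
(2, 3, -5, 2) → max 3  ≤ 4 ✓
(3, -5, 2, 4) → max 4  ≤ 4 ✓
(-5, 2, 4, 10) → max 10
(2, 4, 10, -8) → max 10
(4, 10, -8, 8) → max 10
(10, -8, 8, 2) → max 10
(-8, 8, 2, 3) → max 8
(8, 2, 3, 12) → max 12
(2, 3, 12, -1) → max 12
(3, 12, -1, 10) → max 12
(12, -1, 10, 0) → max 12
(-1, 10, 0, 13) → max 13
(10, 0, 13, 11) → max 13
(0, 13, 11, -4) → max 13
(13, 11, -4, 3) → max 13
(11, -4, 3, 6) → max 11
(-4, 3, 6, -1) → max 6
(3, 6, -1, 9) → max 9
4 windows satisfy the condition.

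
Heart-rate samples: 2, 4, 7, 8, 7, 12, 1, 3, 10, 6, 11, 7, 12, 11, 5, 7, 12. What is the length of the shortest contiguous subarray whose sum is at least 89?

12

add 2: running sum 2 < 89
add 4: running sum 6 < 89
add 7: running sum 13 < 89
add 8: running sum 21 < 89
add 7: running sum 28 < 89
add 12: running sum 40 < 89
add 1: running sum 41 < 89
add 3: running sum 44 < 89
add 10: running sum 54 < 89
add 6: running sum 60 < 89
add 11: running sum 71 < 89
add 7: running sum 78 < 89
end 12: [2, 4, 7, 8, 7, 12, 1, 3, 10, 6, 11, 7, 12] sum 90, len 13
end 13: [7, 8, 7, 12, 1, 3, 10, 6, 11, 7, 12, 11] sum 95, len 12
end 14: [8, 7, 12, 1, 3, 10, 6, 11, 7, 12, 11, 5] sum 93, len 12
end 15: [7, 12, 1, 3, 10, 6, 11, 7, 12, 11, 5, 7] sum 92, len 12
end 16: [12, 1, 3, 10, 6, 11, 7, 12, 11, 5, 7, 12] sum 97, len 12
Shortest qualifying length: 12.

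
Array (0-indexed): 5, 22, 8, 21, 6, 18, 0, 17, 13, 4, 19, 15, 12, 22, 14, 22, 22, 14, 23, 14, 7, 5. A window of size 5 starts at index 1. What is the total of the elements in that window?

75

Elements at indices 1..5: 22, 8, 21, 6, 18
sum(22, 8, 21, 6, 18) = 75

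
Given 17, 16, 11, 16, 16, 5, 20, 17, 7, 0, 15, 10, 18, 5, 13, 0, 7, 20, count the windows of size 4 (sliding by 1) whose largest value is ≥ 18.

9

(17, 16, 11, 16) → max 17
(16, 11, 16, 16) → max 16
(11, 16, 16, 5) → max 16
(16, 16, 5, 20) → max 20  ≥ 18 ✓
(16, 5, 20, 17) → max 20  ≥ 18 ✓
(5, 20, 17, 7) → max 20  ≥ 18 ✓
(20, 17, 7, 0) → max 20  ≥ 18 ✓
(17, 7, 0, 15) → max 17
(7, 0, 15, 10) → max 15
(0, 15, 10, 18) → max 18  ≥ 18 ✓
(15, 10, 18, 5) → max 18  ≥ 18 ✓
(10, 18, 5, 13) → max 18  ≥ 18 ✓
(18, 5, 13, 0) → max 18  ≥ 18 ✓
(5, 13, 0, 7) → max 13
(13, 0, 7, 20) → max 20  ≥ 18 ✓
9 windows satisfy the condition.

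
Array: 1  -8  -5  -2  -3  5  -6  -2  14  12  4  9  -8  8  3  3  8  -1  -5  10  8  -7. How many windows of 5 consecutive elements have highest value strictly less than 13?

13

(1, -8, -5, -2, -3) → max 1  < 13 ✓
(-8, -5, -2, -3, 5) → max 5  < 13 ✓
(-5, -2, -3, 5, -6) → max 5  < 13 ✓
(-2, -3, 5, -6, -2) → max 5  < 13 ✓
(-3, 5, -6, -2, 14) → max 14
(5, -6, -2, 14, 12) → max 14
(-6, -2, 14, 12, 4) → max 14
(-2, 14, 12, 4, 9) → max 14
(14, 12, 4, 9, -8) → max 14
(12, 4, 9, -8, 8) → max 12  < 13 ✓
(4, 9, -8, 8, 3) → max 9  < 13 ✓
(9, -8, 8, 3, 3) → max 9  < 13 ✓
(-8, 8, 3, 3, 8) → max 8  < 13 ✓
(8, 3, 3, 8, -1) → max 8  < 13 ✓
(3, 3, 8, -1, -5) → max 8  < 13 ✓
(3, 8, -1, -5, 10) → max 10  < 13 ✓
(8, -1, -5, 10, 8) → max 10  < 13 ✓
(-1, -5, 10, 8, -7) → max 10  < 13 ✓
13 windows satisfy the condition.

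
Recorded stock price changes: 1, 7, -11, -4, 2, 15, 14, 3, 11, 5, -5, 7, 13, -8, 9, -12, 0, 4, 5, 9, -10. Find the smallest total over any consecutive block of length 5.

-7

(1, 7, -11, -4, 2) → sum -5
(7, -11, -4, 2, 15) → sum 9
(-11, -4, 2, 15, 14) → sum 16
(-4, 2, 15, 14, 3) → sum 30
(2, 15, 14, 3, 11) → sum 45
(15, 14, 3, 11, 5) → sum 48
(14, 3, 11, 5, -5) → sum 28
(3, 11, 5, -5, 7) → sum 21
(11, 5, -5, 7, 13) → sum 31
(5, -5, 7, 13, -8) → sum 12
(-5, 7, 13, -8, 9) → sum 16
(7, 13, -8, 9, -12) → sum 9
(13, -8, 9, -12, 0) → sum 2
(-8, 9, -12, 0, 4) → sum -7
(9, -12, 0, 4, 5) → sum 6
(-12, 0, 4, 5, 9) → sum 6
(0, 4, 5, 9, -10) → sum 8
Smallest of these is -7.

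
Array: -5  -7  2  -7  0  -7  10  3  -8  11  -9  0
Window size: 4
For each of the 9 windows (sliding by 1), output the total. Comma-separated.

-17, -12, -12, -4, 6, -2, 16, -3, -6

[-5, -7, 2, -7] → sum -17
[-7, 2, -7, 0] → sum -12
[2, -7, 0, -7] → sum -12
[-7, 0, -7, 10] → sum -4
[0, -7, 10, 3] → sum 6
[-7, 10, 3, -8] → sum -2
[10, 3, -8, 11] → sum 16
[3, -8, 11, -9] → sum -3
[-8, 11, -9, 0] → sum -6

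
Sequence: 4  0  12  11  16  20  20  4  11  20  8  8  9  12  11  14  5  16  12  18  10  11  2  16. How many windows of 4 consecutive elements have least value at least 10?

(4, 0, 12, 11) → min 0
(0, 12, 11, 16) → min 0
(12, 11, 16, 20) → min 11  ≥ 10 ✓
(11, 16, 20, 20) → min 11  ≥ 10 ✓
(16, 20, 20, 4) → min 4
(20, 20, 4, 11) → min 4
(20, 4, 11, 20) → min 4
(4, 11, 20, 8) → min 4
(11, 20, 8, 8) → min 8
(20, 8, 8, 9) → min 8
(8, 8, 9, 12) → min 8
(8, 9, 12, 11) → min 8
(9, 12, 11, 14) → min 9
(12, 11, 14, 5) → min 5
(11, 14, 5, 16) → min 5
(14, 5, 16, 12) → min 5
(5, 16, 12, 18) → min 5
(16, 12, 18, 10) → min 10  ≥ 10 ✓
(12, 18, 10, 11) → min 10  ≥ 10 ✓
(18, 10, 11, 2) → min 2
(10, 11, 2, 16) → min 2
4 windows satisfy the condition.

4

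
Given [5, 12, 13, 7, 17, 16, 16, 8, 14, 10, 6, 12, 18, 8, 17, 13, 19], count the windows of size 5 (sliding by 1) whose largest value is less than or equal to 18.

12

[5, 12, 13, 7, 17] → max 17  ≤ 18 ✓
[12, 13, 7, 17, 16] → max 17  ≤ 18 ✓
[13, 7, 17, 16, 16] → max 17  ≤ 18 ✓
[7, 17, 16, 16, 8] → max 17  ≤ 18 ✓
[17, 16, 16, 8, 14] → max 17  ≤ 18 ✓
[16, 16, 8, 14, 10] → max 16  ≤ 18 ✓
[16, 8, 14, 10, 6] → max 16  ≤ 18 ✓
[8, 14, 10, 6, 12] → max 14  ≤ 18 ✓
[14, 10, 6, 12, 18] → max 18  ≤ 18 ✓
[10, 6, 12, 18, 8] → max 18  ≤ 18 ✓
[6, 12, 18, 8, 17] → max 18  ≤ 18 ✓
[12, 18, 8, 17, 13] → max 18  ≤ 18 ✓
[18, 8, 17, 13, 19] → max 19
12 windows satisfy the condition.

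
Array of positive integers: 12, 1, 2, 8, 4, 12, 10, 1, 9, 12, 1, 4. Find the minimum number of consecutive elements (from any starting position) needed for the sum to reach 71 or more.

10

add 12: running sum 12 < 71
add 1: running sum 13 < 71
add 2: running sum 15 < 71
add 8: running sum 23 < 71
add 4: running sum 27 < 71
add 12: running sum 39 < 71
add 10: running sum 49 < 71
add 1: running sum 50 < 71
add 9: running sum 59 < 71
end 9: [12, 1, 2, 8, 4, 12, 10, 1, 9, 12] sum 71, len 10
end 10: [12, 1, 2, 8, 4, 12, 10, 1, 9, 12, 1] sum 72, len 11
end 11: [12, 1, 2, 8, 4, 12, 10, 1, 9, 12, 1, 4] sum 76, len 12
Shortest qualifying length: 10.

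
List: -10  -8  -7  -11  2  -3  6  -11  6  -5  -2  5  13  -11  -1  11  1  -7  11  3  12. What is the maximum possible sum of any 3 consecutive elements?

26

[-10, -8, -7] → sum -25
[-8, -7, -11] → sum -26
[-7, -11, 2] → sum -16
[-11, 2, -3] → sum -12
[2, -3, 6] → sum 5
[-3, 6, -11] → sum -8
[6, -11, 6] → sum 1
[-11, 6, -5] → sum -10
[6, -5, -2] → sum -1
[-5, -2, 5] → sum -2
[-2, 5, 13] → sum 16
[5, 13, -11] → sum 7
[13, -11, -1] → sum 1
[-11, -1, 11] → sum -1
[-1, 11, 1] → sum 11
[11, 1, -7] → sum 5
[1, -7, 11] → sum 5
[-7, 11, 3] → sum 7
[11, 3, 12] → sum 26
Maximum of these is 26.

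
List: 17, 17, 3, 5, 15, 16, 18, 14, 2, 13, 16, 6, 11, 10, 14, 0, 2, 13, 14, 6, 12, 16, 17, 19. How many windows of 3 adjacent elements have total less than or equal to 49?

21

17 17 3 → sum 37  ≤ 49 ✓
17 3 5 → sum 25  ≤ 49 ✓
3 5 15 → sum 23  ≤ 49 ✓
5 15 16 → sum 36  ≤ 49 ✓
15 16 18 → sum 49  ≤ 49 ✓
16 18 14 → sum 48  ≤ 49 ✓
18 14 2 → sum 34  ≤ 49 ✓
14 2 13 → sum 29  ≤ 49 ✓
2 13 16 → sum 31  ≤ 49 ✓
13 16 6 → sum 35  ≤ 49 ✓
16 6 11 → sum 33  ≤ 49 ✓
6 11 10 → sum 27  ≤ 49 ✓
11 10 14 → sum 35  ≤ 49 ✓
10 14 0 → sum 24  ≤ 49 ✓
14 0 2 → sum 16  ≤ 49 ✓
0 2 13 → sum 15  ≤ 49 ✓
2 13 14 → sum 29  ≤ 49 ✓
13 14 6 → sum 33  ≤ 49 ✓
14 6 12 → sum 32  ≤ 49 ✓
6 12 16 → sum 34  ≤ 49 ✓
12 16 17 → sum 45  ≤ 49 ✓
16 17 19 → sum 52
21 windows satisfy the condition.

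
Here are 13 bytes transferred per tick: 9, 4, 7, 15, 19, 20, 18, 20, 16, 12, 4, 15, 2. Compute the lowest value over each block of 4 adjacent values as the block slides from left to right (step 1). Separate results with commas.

9 4 7 15 → min 4
4 7 15 19 → min 4
7 15 19 20 → min 7
15 19 20 18 → min 15
19 20 18 20 → min 18
20 18 20 16 → min 16
18 20 16 12 → min 12
20 16 12 4 → min 4
16 12 4 15 → min 4
12 4 15 2 → min 2

4, 4, 7, 15, 18, 16, 12, 4, 4, 2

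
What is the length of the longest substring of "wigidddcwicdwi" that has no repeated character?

4

[w] len 1
[w, i] len 2
[w, i, g] len 3
[g, i] len 2
[g, i, d] len 3
[d] len 1
[d] len 1
[d, c] len 2
[d, c, w] len 3
[d, c, w, i] len 4
[w, i, c] len 3
[w, i, c, d] len 4
[i, c, d, w] len 4
[c, d, w, i] len 4
Longest all-distinct length: 4.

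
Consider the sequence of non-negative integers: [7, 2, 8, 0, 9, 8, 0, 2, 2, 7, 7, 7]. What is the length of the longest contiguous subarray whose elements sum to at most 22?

Extend to the right; shrink from the left whenever the sum exceeds 22:
→ 7: sum 7, len 1
→ 2: sum 9, len 2
→ 8: sum 17, len 3
→ 0: sum 17, len 4
→ 9 (dropped 7): sum 19, len 4
→ 8 (dropped 2, 8): sum 17, len 3
→ 0: sum 17, len 4
→ 2: sum 19, len 5
→ 2: sum 21, len 6
→ 7 (dropped 0, 9): sum 19, len 5
→ 7 (dropped 8): sum 18, len 5
→ 7 (dropped 0, 2, 2): sum 21, len 3
Longest length seen: 6.

6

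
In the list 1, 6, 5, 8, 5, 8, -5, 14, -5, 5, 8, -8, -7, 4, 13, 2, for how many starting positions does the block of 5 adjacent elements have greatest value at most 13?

7

[1, 6, 5, 8, 5] → max 8  ≤ 13 ✓
[6, 5, 8, 5, 8] → max 8  ≤ 13 ✓
[5, 8, 5, 8, -5] → max 8  ≤ 13 ✓
[8, 5, 8, -5, 14] → max 14
[5, 8, -5, 14, -5] → max 14
[8, -5, 14, -5, 5] → max 14
[-5, 14, -5, 5, 8] → max 14
[14, -5, 5, 8, -8] → max 14
[-5, 5, 8, -8, -7] → max 8  ≤ 13 ✓
[5, 8, -8, -7, 4] → max 8  ≤ 13 ✓
[8, -8, -7, 4, 13] → max 13  ≤ 13 ✓
[-8, -7, 4, 13, 2] → max 13  ≤ 13 ✓
7 windows satisfy the condition.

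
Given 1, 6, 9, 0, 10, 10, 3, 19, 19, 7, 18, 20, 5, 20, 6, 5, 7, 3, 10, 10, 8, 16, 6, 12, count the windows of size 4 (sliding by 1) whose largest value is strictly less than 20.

[1, 6, 9, 0] → max 9  < 20 ✓
[6, 9, 0, 10] → max 10  < 20 ✓
[9, 0, 10, 10] → max 10  < 20 ✓
[0, 10, 10, 3] → max 10  < 20 ✓
[10, 10, 3, 19] → max 19  < 20 ✓
[10, 3, 19, 19] → max 19  < 20 ✓
[3, 19, 19, 7] → max 19  < 20 ✓
[19, 19, 7, 18] → max 19  < 20 ✓
[19, 7, 18, 20] → max 20
[7, 18, 20, 5] → max 20
[18, 20, 5, 20] → max 20
[20, 5, 20, 6] → max 20
[5, 20, 6, 5] → max 20
[20, 6, 5, 7] → max 20
[6, 5, 7, 3] → max 7  < 20 ✓
[5, 7, 3, 10] → max 10  < 20 ✓
[7, 3, 10, 10] → max 10  < 20 ✓
[3, 10, 10, 8] → max 10  < 20 ✓
[10, 10, 8, 16] → max 16  < 20 ✓
[10, 8, 16, 6] → max 16  < 20 ✓
[8, 16, 6, 12] → max 16  < 20 ✓
15 windows satisfy the condition.

15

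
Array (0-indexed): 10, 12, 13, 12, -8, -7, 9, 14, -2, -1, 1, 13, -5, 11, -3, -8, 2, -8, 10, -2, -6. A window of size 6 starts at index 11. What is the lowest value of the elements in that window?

Elements at indices 11..16: 13, -5, 11, -3, -8, 2
min(13, -5, 11, -3, -8, 2) = -8

-8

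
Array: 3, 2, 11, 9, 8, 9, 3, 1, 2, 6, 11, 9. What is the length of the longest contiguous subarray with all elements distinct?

add 3: [3] len 1
add 2: [3, 2] len 2
add 11: [3, 2, 11] len 3
add 9: [3, 2, 11, 9] len 4
add 8: [3, 2, 11, 9, 8] len 5
add 9 (repeat 9, move left end past it): [8, 9] len 2
add 3: [8, 9, 3] len 3
add 1: [8, 9, 3, 1] len 4
add 2: [8, 9, 3, 1, 2] len 5
add 6: [8, 9, 3, 1, 2, 6] len 6
add 11: [8, 9, 3, 1, 2, 6, 11] len 7
add 9 (repeat 9, move left end past it): [3, 1, 2, 6, 11, 9] len 6
Longest all-distinct length: 7.

7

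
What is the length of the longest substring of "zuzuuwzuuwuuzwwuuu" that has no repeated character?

add z: [z] len 1
add u: [z, u] len 2
add z (repeat z, move left end past it): [u, z] len 2
add u (repeat u, move left end past it): [z, u] len 2
add u (repeat u, move left end past it): [u] len 1
add w: [u, w] len 2
add z: [u, w, z] len 3
add u (repeat u, move left end past it): [w, z, u] len 3
add u (repeat u, move left end past it): [u] len 1
add w: [u, w] len 2
add u (repeat u, move left end past it): [w, u] len 2
add u (repeat u, move left end past it): [u] len 1
add z: [u, z] len 2
add w: [u, z, w] len 3
add w (repeat w, move left end past it): [w] len 1
add u: [w, u] len 2
add u (repeat u, move left end past it): [u] len 1
add u (repeat u, move left end past it): [u] len 1
Longest all-distinct length: 3.

3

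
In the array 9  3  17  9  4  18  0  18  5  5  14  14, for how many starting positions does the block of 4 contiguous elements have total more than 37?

9 3 17 9 → sum 38  > 37 ✓
3 17 9 4 → sum 33
17 9 4 18 → sum 48  > 37 ✓
9 4 18 0 → sum 31
4 18 0 18 → sum 40  > 37 ✓
18 0 18 5 → sum 41  > 37 ✓
0 18 5 5 → sum 28
18 5 5 14 → sum 42  > 37 ✓
5 5 14 14 → sum 38  > 37 ✓
6 windows satisfy the condition.

6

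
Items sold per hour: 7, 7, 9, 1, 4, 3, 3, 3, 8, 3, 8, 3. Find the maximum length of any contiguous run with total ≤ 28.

Extend to the right; shrink from the left whenever the sum exceeds 28:
→ 7: sum 7, len 1
→ 7: sum 14, len 2
→ 9: sum 23, len 3
→ 1: sum 24, len 4
→ 4: sum 28, len 5
→ 3 (dropped 7): sum 24, len 5
→ 3: sum 27, len 6
→ 3 (dropped 7): sum 23, len 6
→ 8 (dropped 9): sum 22, len 6
→ 3: sum 25, len 7
→ 8 (dropped 1, 4): sum 28, len 6
→ 3 (dropped 3): sum 28, len 6
Longest length seen: 7.

7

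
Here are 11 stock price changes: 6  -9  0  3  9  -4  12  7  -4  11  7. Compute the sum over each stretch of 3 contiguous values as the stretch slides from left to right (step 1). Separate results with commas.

[6, -9, 0] → sum -3
[-9, 0, 3] → sum -6
[0, 3, 9] → sum 12
[3, 9, -4] → sum 8
[9, -4, 12] → sum 17
[-4, 12, 7] → sum 15
[12, 7, -4] → sum 15
[7, -4, 11] → sum 14
[-4, 11, 7] → sum 14

-3, -6, 12, 8, 17, 15, 15, 14, 14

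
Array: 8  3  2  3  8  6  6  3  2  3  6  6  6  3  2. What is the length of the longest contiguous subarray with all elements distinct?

[8] len 1
[8, 3] len 2
[8, 3, 2] len 3
[2, 3] len 2
[2, 3, 8] len 3
[2, 3, 8, 6] len 4
[6] len 1
[6, 3] len 2
[6, 3, 2] len 3
[2, 3] len 2
[2, 3, 6] len 3
[6] len 1
[6] len 1
[6, 3] len 2
[6, 3, 2] len 3
Longest all-distinct length: 4.

4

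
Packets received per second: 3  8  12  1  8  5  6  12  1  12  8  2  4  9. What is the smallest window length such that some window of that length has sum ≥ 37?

5

add 3: running sum 3 < 37
add 8: running sum 11 < 37
add 12: running sum 23 < 37
add 1: running sum 24 < 37
add 8: running sum 32 < 37
add 5: shortest ending here [3, 8, 12, 1, 8, 5] sum 37, len 6
add 6: shortest ending here [8, 12, 1, 8, 5, 6] sum 40, len 6
add 12: shortest ending here [12, 1, 8, 5, 6, 12] sum 44, len 6
add 1: shortest ending here [12, 1, 8, 5, 6, 12, 1] sum 45, len 7
add 12: shortest ending here [8, 5, 6, 12, 1, 12] sum 44, len 6
add 8: shortest ending here [6, 12, 1, 12, 8] sum 39, len 5
add 2: shortest ending here [6, 12, 1, 12, 8, 2] sum 41, len 6
add 4: shortest ending here [12, 1, 12, 8, 2, 4] sum 39, len 6
add 9: shortest ending here [12, 1, 12, 8, 2, 4, 9] sum 48, len 7
Shortest qualifying length: 5.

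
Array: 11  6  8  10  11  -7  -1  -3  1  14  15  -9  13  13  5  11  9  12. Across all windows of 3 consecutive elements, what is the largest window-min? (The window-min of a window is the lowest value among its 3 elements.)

9

[11, 6, 8] → min 6
[6, 8, 10] → min 6
[8, 10, 11] → min 8
[10, 11, -7] → min -7
[11, -7, -1] → min -7
[-7, -1, -3] → min -7
[-1, -3, 1] → min -3
[-3, 1, 14] → min -3
[1, 14, 15] → min 1
[14, 15, -9] → min -9
[15, -9, 13] → min -9
[-9, 13, 13] → min -9
[13, 13, 5] → min 5
[13, 5, 11] → min 5
[5, 11, 9] → min 5
[11, 9, 12] → min 9
Largest of these is 9.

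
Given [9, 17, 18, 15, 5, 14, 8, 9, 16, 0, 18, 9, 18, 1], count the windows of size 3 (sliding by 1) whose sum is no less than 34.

(9, 17, 18) → sum 44  ≥ 34 ✓
(17, 18, 15) → sum 50  ≥ 34 ✓
(18, 15, 5) → sum 38  ≥ 34 ✓
(15, 5, 14) → sum 34  ≥ 34 ✓
(5, 14, 8) → sum 27
(14, 8, 9) → sum 31
(8, 9, 16) → sum 33
(9, 16, 0) → sum 25
(16, 0, 18) → sum 34  ≥ 34 ✓
(0, 18, 9) → sum 27
(18, 9, 18) → sum 45  ≥ 34 ✓
(9, 18, 1) → sum 28
6 windows satisfy the condition.

6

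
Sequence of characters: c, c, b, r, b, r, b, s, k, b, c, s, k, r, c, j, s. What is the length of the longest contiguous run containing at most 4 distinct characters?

add c: window [c] (1 distinct), len 1
add c: window [c, c] (1 distinct), len 2
add b: window [c, c, b] (2 distinct), len 3
add r: window [c, c, b, r] (3 distinct), len 4
add b: window [c, c, b, r, b] (3 distinct), len 5
add r: window [c, c, b, r, b, r] (3 distinct), len 6
add b: window [c, c, b, r, b, r, b] (3 distinct), len 7
add s: window [c, c, b, r, b, r, b, s] (4 distinct), len 8
add k: window [b, r, b, r, b, s, k] (4 distinct), len 7
add b: window [b, r, b, r, b, s, k, b] (4 distinct), len 8
add c: window [b, s, k, b, c] (4 distinct), len 5
add s: window [b, s, k, b, c, s] (4 distinct), len 6
add k: window [b, s, k, b, c, s, k] (4 distinct), len 7
add r: window [c, s, k, r] (4 distinct), len 4
add c: window [c, s, k, r, c] (4 distinct), len 5
add j: window [k, r, c, j] (4 distinct), len 4
add s: window [r, c, j, s] (4 distinct), len 4
Longest length with ≤4 distinct: 8.

8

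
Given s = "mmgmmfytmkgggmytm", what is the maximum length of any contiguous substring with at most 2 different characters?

5

[m] 1 distinct, len 1
[m, m] 1 distinct, len 2
[m, m, g] 2 distinct, len 3
[m, m, g, m] 2 distinct, len 4
[m, m, g, m, m] 2 distinct, len 5
[m, m, f] 2 distinct, len 3
[f, y] 2 distinct, len 2
[y, t] 2 distinct, len 2
[t, m] 2 distinct, len 2
[m, k] 2 distinct, len 2
[k, g] 2 distinct, len 2
[k, g, g] 2 distinct, len 3
[k, g, g, g] 2 distinct, len 4
[g, g, g, m] 2 distinct, len 4
[m, y] 2 distinct, len 2
[y, t] 2 distinct, len 2
[t, m] 2 distinct, len 2
Longest length with ≤2 distinct: 5.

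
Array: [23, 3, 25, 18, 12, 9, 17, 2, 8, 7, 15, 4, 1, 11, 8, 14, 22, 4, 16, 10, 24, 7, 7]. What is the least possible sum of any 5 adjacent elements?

Window sums for each of the 19 positions:
(23, 3, 25, 18, 12) → sum 81
(3, 25, 18, 12, 9) → sum 67
(25, 18, 12, 9, 17) → sum 81
(18, 12, 9, 17, 2) → sum 58
(12, 9, 17, 2, 8) → sum 48
(9, 17, 2, 8, 7) → sum 43
(17, 2, 8, 7, 15) → sum 49
(2, 8, 7, 15, 4) → sum 36
(8, 7, 15, 4, 1) → sum 35
(7, 15, 4, 1, 11) → sum 38
(15, 4, 1, 11, 8) → sum 39
(4, 1, 11, 8, 14) → sum 38
(1, 11, 8, 14, 22) → sum 56
(11, 8, 14, 22, 4) → sum 59
(8, 14, 22, 4, 16) → sum 64
(14, 22, 4, 16, 10) → sum 66
(22, 4, 16, 10, 24) → sum 76
(4, 16, 10, 24, 7) → sum 61
(16, 10, 24, 7, 7) → sum 64
Least of these is 35.

35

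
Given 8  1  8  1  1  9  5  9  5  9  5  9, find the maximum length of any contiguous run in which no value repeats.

3

[8] len 1
[8, 1] len 2
[1, 8] len 2
[8, 1] len 2
[1] len 1
[1, 9] len 2
[1, 9, 5] len 3
[5, 9] len 2
[9, 5] len 2
[5, 9] len 2
[9, 5] len 2
[5, 9] len 2
Longest all-distinct length: 3.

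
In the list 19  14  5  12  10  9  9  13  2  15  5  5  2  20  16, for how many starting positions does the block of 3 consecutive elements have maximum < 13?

4

(19, 14, 5) → max 19
(14, 5, 12) → max 14
(5, 12, 10) → max 12  < 13 ✓
(12, 10, 9) → max 12  < 13 ✓
(10, 9, 9) → max 10  < 13 ✓
(9, 9, 13) → max 13
(9, 13, 2) → max 13
(13, 2, 15) → max 15
(2, 15, 5) → max 15
(15, 5, 5) → max 15
(5, 5, 2) → max 5  < 13 ✓
(5, 2, 20) → max 20
(2, 20, 16) → max 20
4 windows satisfy the condition.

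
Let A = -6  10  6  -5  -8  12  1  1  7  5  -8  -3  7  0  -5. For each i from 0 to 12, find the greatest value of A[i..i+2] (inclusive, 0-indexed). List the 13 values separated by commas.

(-6, 10, 6) → max 10
(10, 6, -5) → max 10
(6, -5, -8) → max 6
(-5, -8, 12) → max 12
(-8, 12, 1) → max 12
(12, 1, 1) → max 12
(1, 1, 7) → max 7
(1, 7, 5) → max 7
(7, 5, -8) → max 7
(5, -8, -3) → max 5
(-8, -3, 7) → max 7
(-3, 7, 0) → max 7
(7, 0, -5) → max 7

10, 10, 6, 12, 12, 12, 7, 7, 7, 5, 7, 7, 7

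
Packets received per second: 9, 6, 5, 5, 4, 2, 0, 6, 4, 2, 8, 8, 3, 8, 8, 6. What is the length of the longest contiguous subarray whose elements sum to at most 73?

[9] sum 9 len 1
[9, 6] sum 15 len 2
[9, 6, 5] sum 20 len 3
[9, 6, 5, 5] sum 25 len 4
[9, 6, 5, 5, 4] sum 29 len 5
[9, 6, 5, 5, 4, 2] sum 31 len 6
[9, 6, 5, 5, 4, 2, 0] sum 31 len 7
[9, 6, 5, 5, 4, 2, 0, 6] sum 37 len 8
[9, 6, 5, 5, 4, 2, 0, 6, 4] sum 41 len 9
[9, 6, 5, 5, 4, 2, 0, 6, 4, 2] sum 43 len 10
[9, 6, 5, 5, 4, 2, 0, 6, 4, 2, 8] sum 51 len 11
[9, 6, 5, 5, 4, 2, 0, 6, 4, 2, 8, 8] sum 59 len 12
[9, 6, 5, 5, 4, 2, 0, 6, 4, 2, 8, 8, 3] sum 62 len 13
[9, 6, 5, 5, 4, 2, 0, 6, 4, 2, 8, 8, 3, 8] sum 70 len 14
[6, 5, 5, 4, 2, 0, 6, 4, 2, 8, 8, 3, 8, 8] sum 69 len 14
[5, 5, 4, 2, 0, 6, 4, 2, 8, 8, 3, 8, 8, 6] sum 69 len 14
Longest length seen: 14.

14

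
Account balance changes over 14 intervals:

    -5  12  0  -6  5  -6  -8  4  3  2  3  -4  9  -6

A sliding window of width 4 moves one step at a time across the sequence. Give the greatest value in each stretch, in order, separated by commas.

Sliding a size-4 window across the 14 values:
-5 12 0 -6 → max 12
12 0 -6 5 → max 12
0 -6 5 -6 → max 5
-6 5 -6 -8 → max 5
5 -6 -8 4 → max 5
-6 -8 4 3 → max 4
-8 4 3 2 → max 4
4 3 2 3 → max 4
3 2 3 -4 → max 3
2 3 -4 9 → max 9
3 -4 9 -6 → max 9

12, 12, 5, 5, 5, 4, 4, 4, 3, 9, 9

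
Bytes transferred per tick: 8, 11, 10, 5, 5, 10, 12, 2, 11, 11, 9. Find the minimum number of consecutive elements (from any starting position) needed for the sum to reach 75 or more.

9

add 8: running sum 8 < 75
add 11: running sum 19 < 75
add 10: running sum 29 < 75
add 5: running sum 34 < 75
add 5: running sum 39 < 75
add 10: running sum 49 < 75
add 12: running sum 61 < 75
add 2: running sum 63 < 75
add 11: running sum 74 < 75
end 9: [11, 10, 5, 5, 10, 12, 2, 11, 11] sum 77, len 9
end 10: [10, 5, 5, 10, 12, 2, 11, 11, 9] sum 75, len 9
Shortest qualifying length: 9.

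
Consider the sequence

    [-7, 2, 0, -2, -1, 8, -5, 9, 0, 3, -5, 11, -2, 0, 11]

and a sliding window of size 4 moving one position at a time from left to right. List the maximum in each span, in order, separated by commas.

2, 2, 8, 8, 9, 9, 9, 9, 11, 11, 11, 11

(-7, 2, 0, -2) → max 2
(2, 0, -2, -1) → max 2
(0, -2, -1, 8) → max 8
(-2, -1, 8, -5) → max 8
(-1, 8, -5, 9) → max 9
(8, -5, 9, 0) → max 9
(-5, 9, 0, 3) → max 9
(9, 0, 3, -5) → max 9
(0, 3, -5, 11) → max 11
(3, -5, 11, -2) → max 11
(-5, 11, -2, 0) → max 11
(11, -2, 0, 11) → max 11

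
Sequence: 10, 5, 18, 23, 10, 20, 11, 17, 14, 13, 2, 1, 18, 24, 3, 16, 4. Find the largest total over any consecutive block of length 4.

71

10 5 18 23 → sum 56
5 18 23 10 → sum 56
18 23 10 20 → sum 71
23 10 20 11 → sum 64
10 20 11 17 → sum 58
20 11 17 14 → sum 62
11 17 14 13 → sum 55
17 14 13 2 → sum 46
14 13 2 1 → sum 30
13 2 1 18 → sum 34
2 1 18 24 → sum 45
1 18 24 3 → sum 46
18 24 3 16 → sum 61
24 3 16 4 → sum 47
Largest of these is 71.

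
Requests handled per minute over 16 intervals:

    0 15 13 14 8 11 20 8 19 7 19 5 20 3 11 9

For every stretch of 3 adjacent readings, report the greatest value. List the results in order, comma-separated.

15, 15, 14, 14, 20, 20, 20, 19, 19, 19, 20, 20, 20, 11

0 15 13 → max 15
15 13 14 → max 15
13 14 8 → max 14
14 8 11 → max 14
8 11 20 → max 20
11 20 8 → max 20
20 8 19 → max 20
8 19 7 → max 19
19 7 19 → max 19
7 19 5 → max 19
19 5 20 → max 20
5 20 3 → max 20
20 3 11 → max 20
3 11 9 → max 11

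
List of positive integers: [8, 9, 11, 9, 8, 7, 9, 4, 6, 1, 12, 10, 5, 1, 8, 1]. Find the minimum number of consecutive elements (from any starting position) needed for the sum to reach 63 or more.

8

Extend right; whenever the sum reaches 63, record the length and shrink from the left:
add 8: running sum 8 < 63
add 9: running sum 17 < 63
add 11: running sum 28 < 63
add 9: running sum 37 < 63
add 8: running sum 45 < 63
add 7: running sum 52 < 63
add 9: running sum 61 < 63
end 7: [8, 9, 11, 9, 8, 7, 9, 4] sum 65, len 8
end 8: [9, 11, 9, 8, 7, 9, 4, 6] sum 63, len 8
end 9: [9, 11, 9, 8, 7, 9, 4, 6, 1] sum 64, len 9
end 10: [11, 9, 8, 7, 9, 4, 6, 1, 12] sum 67, len 9
end 11: [9, 8, 7, 9, 4, 6, 1, 12, 10] sum 66, len 9
end 12: [9, 8, 7, 9, 4, 6, 1, 12, 10, 5] sum 71, len 10
end 13: [8, 7, 9, 4, 6, 1, 12, 10, 5, 1] sum 63, len 10
end 14: [7, 9, 4, 6, 1, 12, 10, 5, 1, 8] sum 63, len 10
end 15: [7, 9, 4, 6, 1, 12, 10, 5, 1, 8, 1] sum 64, len 11
Shortest qualifying length: 8.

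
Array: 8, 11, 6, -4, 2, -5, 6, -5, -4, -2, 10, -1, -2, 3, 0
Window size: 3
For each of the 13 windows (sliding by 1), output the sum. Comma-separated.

25, 13, 4, -7, 3, -4, -3, -11, 4, 7, 7, 0, 1

[8, 11, 6] → sum 25
[11, 6, -4] → sum 13
[6, -4, 2] → sum 4
[-4, 2, -5] → sum -7
[2, -5, 6] → sum 3
[-5, 6, -5] → sum -4
[6, -5, -4] → sum -3
[-5, -4, -2] → sum -11
[-4, -2, 10] → sum 4
[-2, 10, -1] → sum 7
[10, -1, -2] → sum 7
[-1, -2, 3] → sum 0
[-2, 3, 0] → sum 1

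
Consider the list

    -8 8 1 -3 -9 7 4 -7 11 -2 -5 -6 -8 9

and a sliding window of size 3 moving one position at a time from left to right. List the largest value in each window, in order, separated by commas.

-8 8 1 → max 8
8 1 -3 → max 8
1 -3 -9 → max 1
-3 -9 7 → max 7
-9 7 4 → max 7
7 4 -7 → max 7
4 -7 11 → max 11
-7 11 -2 → max 11
11 -2 -5 → max 11
-2 -5 -6 → max -2
-5 -6 -8 → max -5
-6 -8 9 → max 9

8, 8, 1, 7, 7, 7, 11, 11, 11, -2, -5, 9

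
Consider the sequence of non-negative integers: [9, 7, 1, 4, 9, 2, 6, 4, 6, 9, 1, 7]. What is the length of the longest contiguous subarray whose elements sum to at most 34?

7

add 9: [9] sum 9, len 1
add 7: [9, 7] sum 16, len 2
add 1: [9, 7, 1] sum 17, len 3
add 4: [9, 7, 1, 4] sum 21, len 4
add 9: [9, 7, 1, 4, 9] sum 30, len 5
add 2: [9, 7, 1, 4, 9, 2] sum 32, len 6
add 6: [7, 1, 4, 9, 2, 6] sum 29, len 6
add 4: [7, 1, 4, 9, 2, 6, 4] sum 33, len 7
add 6: [1, 4, 9, 2, 6, 4, 6] sum 32, len 7
add 9: [2, 6, 4, 6, 9] sum 27, len 5
add 1: [2, 6, 4, 6, 9, 1] sum 28, len 6
add 7: [6, 4, 6, 9, 1, 7] sum 33, len 6
Longest length seen: 7.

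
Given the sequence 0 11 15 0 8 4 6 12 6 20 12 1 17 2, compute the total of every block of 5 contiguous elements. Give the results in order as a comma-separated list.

34, 38, 33, 30, 36, 48, 56, 51, 56, 52

[0, 11, 15, 0, 8] → sum 34
[11, 15, 0, 8, 4] → sum 38
[15, 0, 8, 4, 6] → sum 33
[0, 8, 4, 6, 12] → sum 30
[8, 4, 6, 12, 6] → sum 36
[4, 6, 12, 6, 20] → sum 48
[6, 12, 6, 20, 12] → sum 56
[12, 6, 20, 12, 1] → sum 51
[6, 20, 12, 1, 17] → sum 56
[20, 12, 1, 17, 2] → sum 52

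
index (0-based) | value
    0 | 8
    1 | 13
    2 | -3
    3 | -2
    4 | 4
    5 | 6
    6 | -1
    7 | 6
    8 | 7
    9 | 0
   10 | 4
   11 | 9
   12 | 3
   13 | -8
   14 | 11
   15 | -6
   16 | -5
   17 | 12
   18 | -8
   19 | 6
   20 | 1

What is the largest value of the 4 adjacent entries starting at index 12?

Elements at indices 12..15: 3, -8, 11, -6
max(3, -8, 11, -6) = 11

11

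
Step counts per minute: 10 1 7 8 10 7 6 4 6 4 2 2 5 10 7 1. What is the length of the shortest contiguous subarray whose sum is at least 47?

Extend right; whenever the sum reaches 47, record the length and shrink from the left:
add 10: running sum 10 < 47
add 1: running sum 11 < 47
add 7: running sum 18 < 47
add 8: running sum 26 < 47
add 10: running sum 36 < 47
add 7: running sum 43 < 47
end 6: [10, 1, 7, 8, 10, 7, 6] sum 49, len 7
end 7: [10, 1, 7, 8, 10, 7, 6, 4] sum 53, len 8
end 8: [7, 8, 10, 7, 6, 4, 6] sum 48, len 7
end 9: [7, 8, 10, 7, 6, 4, 6, 4] sum 52, len 8
end 10: [8, 10, 7, 6, 4, 6, 4, 2] sum 47, len 8
end 11: [8, 10, 7, 6, 4, 6, 4, 2, 2] sum 49, len 9
end 12: [8, 10, 7, 6, 4, 6, 4, 2, 2, 5] sum 54, len 10
end 13: [10, 7, 6, 4, 6, 4, 2, 2, 5, 10] sum 56, len 10
end 14: [7, 6, 4, 6, 4, 2, 2, 5, 10, 7] sum 53, len 10
end 15: [6, 4, 6, 4, 2, 2, 5, 10, 7, 1] sum 47, len 10
Shortest qualifying length: 7.

7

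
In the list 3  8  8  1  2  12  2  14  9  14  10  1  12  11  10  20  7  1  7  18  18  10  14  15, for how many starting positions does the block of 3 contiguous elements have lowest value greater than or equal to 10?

[3, 8, 8] → min 3
[8, 8, 1] → min 1
[8, 1, 2] → min 1
[1, 2, 12] → min 1
[2, 12, 2] → min 2
[12, 2, 14] → min 2
[2, 14, 9] → min 2
[14, 9, 14] → min 9
[9, 14, 10] → min 9
[14, 10, 1] → min 1
[10, 1, 12] → min 1
[1, 12, 11] → min 1
[12, 11, 10] → min 10  ≥ 10 ✓
[11, 10, 20] → min 10  ≥ 10 ✓
[10, 20, 7] → min 7
[20, 7, 1] → min 1
[7, 1, 7] → min 1
[1, 7, 18] → min 1
[7, 18, 18] → min 7
[18, 18, 10] → min 10  ≥ 10 ✓
[18, 10, 14] → min 10  ≥ 10 ✓
[10, 14, 15] → min 10  ≥ 10 ✓
5 windows satisfy the condition.

5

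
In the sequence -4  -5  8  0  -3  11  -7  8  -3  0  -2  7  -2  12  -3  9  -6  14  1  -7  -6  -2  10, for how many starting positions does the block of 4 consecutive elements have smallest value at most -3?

18

[-4, -5, 8, 0] → min -5  ≤ -3 ✓
[-5, 8, 0, -3] → min -5  ≤ -3 ✓
[8, 0, -3, 11] → min -3  ≤ -3 ✓
[0, -3, 11, -7] → min -7  ≤ -3 ✓
[-3, 11, -7, 8] → min -7  ≤ -3 ✓
[11, -7, 8, -3] → min -7  ≤ -3 ✓
[-7, 8, -3, 0] → min -7  ≤ -3 ✓
[8, -3, 0, -2] → min -3  ≤ -3 ✓
[-3, 0, -2, 7] → min -3  ≤ -3 ✓
[0, -2, 7, -2] → min -2
[-2, 7, -2, 12] → min -2
[7, -2, 12, -3] → min -3  ≤ -3 ✓
[-2, 12, -3, 9] → min -3  ≤ -3 ✓
[12, -3, 9, -6] → min -6  ≤ -3 ✓
[-3, 9, -6, 14] → min -6  ≤ -3 ✓
[9, -6, 14, 1] → min -6  ≤ -3 ✓
[-6, 14, 1, -7] → min -7  ≤ -3 ✓
[14, 1, -7, -6] → min -7  ≤ -3 ✓
[1, -7, -6, -2] → min -7  ≤ -3 ✓
[-7, -6, -2, 10] → min -7  ≤ -3 ✓
18 windows satisfy the condition.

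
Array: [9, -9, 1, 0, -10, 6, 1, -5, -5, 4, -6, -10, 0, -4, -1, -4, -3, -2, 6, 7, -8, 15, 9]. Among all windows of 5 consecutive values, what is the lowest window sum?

-22

[9, -9, 1, 0, -10] → sum -9
[-9, 1, 0, -10, 6] → sum -12
[1, 0, -10, 6, 1] → sum -2
[0, -10, 6, 1, -5] → sum -8
[-10, 6, 1, -5, -5] → sum -13
[6, 1, -5, -5, 4] → sum 1
[1, -5, -5, 4, -6] → sum -11
[-5, -5, 4, -6, -10] → sum -22
[-5, 4, -6, -10, 0] → sum -17
[4, -6, -10, 0, -4] → sum -16
[-6, -10, 0, -4, -1] → sum -21
[-10, 0, -4, -1, -4] → sum -19
[0, -4, -1, -4, -3] → sum -12
[-4, -1, -4, -3, -2] → sum -14
[-1, -4, -3, -2, 6] → sum -4
[-4, -3, -2, 6, 7] → sum 4
[-3, -2, 6, 7, -8] → sum 0
[-2, 6, 7, -8, 15] → sum 18
[6, 7, -8, 15, 9] → sum 29
Lowest of these is -22.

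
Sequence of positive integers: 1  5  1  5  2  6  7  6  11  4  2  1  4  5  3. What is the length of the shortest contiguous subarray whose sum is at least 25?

4

add 1: running sum 1 < 25
add 5: running sum 6 < 25
add 1: running sum 7 < 25
add 5: running sum 12 < 25
add 2: running sum 14 < 25
add 6: running sum 20 < 25
end 6: [5, 1, 5, 2, 6, 7] sum 26, len 6
end 7: [5, 2, 6, 7, 6] sum 26, len 5
end 8: [6, 7, 6, 11] sum 30, len 4
end 9: [7, 6, 11, 4] sum 28, len 4
end 10: [7, 6, 11, 4, 2] sum 30, len 5
end 11: [7, 6, 11, 4, 2, 1] sum 31, len 6
end 12: [6, 11, 4, 2, 1, 4] sum 28, len 6
end 13: [11, 4, 2, 1, 4, 5] sum 27, len 6
end 14: [11, 4, 2, 1, 4, 5, 3] sum 30, len 7
Shortest qualifying length: 4.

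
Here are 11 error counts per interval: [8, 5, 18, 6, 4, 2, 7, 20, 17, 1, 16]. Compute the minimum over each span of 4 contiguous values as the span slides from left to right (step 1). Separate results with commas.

5, 4, 2, 2, 2, 2, 1, 1

(8, 5, 18, 6) → min 5
(5, 18, 6, 4) → min 4
(18, 6, 4, 2) → min 2
(6, 4, 2, 7) → min 2
(4, 2, 7, 20) → min 2
(2, 7, 20, 17) → min 2
(7, 20, 17, 1) → min 1
(20, 17, 1, 16) → min 1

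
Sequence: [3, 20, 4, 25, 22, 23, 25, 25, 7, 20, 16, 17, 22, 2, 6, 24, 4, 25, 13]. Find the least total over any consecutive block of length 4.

Each size-4 window and its sum:
(3, 20, 4, 25) → sum 52
(20, 4, 25, 22) → sum 71
(4, 25, 22, 23) → sum 74
(25, 22, 23, 25) → sum 95
(22, 23, 25, 25) → sum 95
(23, 25, 25, 7) → sum 80
(25, 25, 7, 20) → sum 77
(25, 7, 20, 16) → sum 68
(7, 20, 16, 17) → sum 60
(20, 16, 17, 22) → sum 75
(16, 17, 22, 2) → sum 57
(17, 22, 2, 6) → sum 47
(22, 2, 6, 24) → sum 54
(2, 6, 24, 4) → sum 36
(6, 24, 4, 25) → sum 59
(24, 4, 25, 13) → sum 66
Least of these is 36.

36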